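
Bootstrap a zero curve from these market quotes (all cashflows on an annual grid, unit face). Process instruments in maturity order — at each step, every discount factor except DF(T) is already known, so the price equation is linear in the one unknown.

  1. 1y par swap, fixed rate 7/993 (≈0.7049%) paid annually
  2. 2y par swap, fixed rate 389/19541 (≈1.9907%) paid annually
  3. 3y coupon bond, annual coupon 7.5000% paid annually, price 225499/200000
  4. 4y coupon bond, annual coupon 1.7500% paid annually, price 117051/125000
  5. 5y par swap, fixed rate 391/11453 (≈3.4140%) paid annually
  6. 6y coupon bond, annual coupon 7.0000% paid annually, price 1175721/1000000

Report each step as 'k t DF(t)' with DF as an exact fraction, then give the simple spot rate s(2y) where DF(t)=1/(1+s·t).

1 1 993/1000
2 2 9611/10000
3 3 73/80
4 4 871/1000
5 5 2109/2500
6 6 7991/10000
s(2y) = (1/(9611/10000) − 1)/(2) = 389/19222 ≈ 2.0237%

step 1 [1y] swap r/1=7/993: DF=(1 − 7/993·(0))/(1+7/993) = 993/1000 ≈ 0.993000
step 2 [2y] swap r/1=389/19541: DF=(1 − 389/19541·(0.993000))/(1+389/19541) = 9611/10000 ≈ 0.961100
step 3 [3y] bond c/1=3/40: DF=(225499/200000 − 3/40·(0.993000+0.961100))/(1+3/40) = 73/80 ≈ 0.912500
step 4 [4y] bond c/1=7/400: DF=(117051/125000 − 7/400·(0.993000+0.961100+0.912500))/(1+7/400) = 871/1000 ≈ 0.871000
step 5 [5y] swap r/1=391/11453: DF=(1 − 391/11453·(0.993000+0.961100+0.912500+0.871000))/(1+391/11453) = 2109/2500 ≈ 0.843600
step 6 [6y] bond c/1=7/100: DF=(1175721/1000000 − 7/100·(0.993000+0.961100+0.912500+0.871000+0.843600))/(1+7/100) = 7991/10000 ≈ 0.799100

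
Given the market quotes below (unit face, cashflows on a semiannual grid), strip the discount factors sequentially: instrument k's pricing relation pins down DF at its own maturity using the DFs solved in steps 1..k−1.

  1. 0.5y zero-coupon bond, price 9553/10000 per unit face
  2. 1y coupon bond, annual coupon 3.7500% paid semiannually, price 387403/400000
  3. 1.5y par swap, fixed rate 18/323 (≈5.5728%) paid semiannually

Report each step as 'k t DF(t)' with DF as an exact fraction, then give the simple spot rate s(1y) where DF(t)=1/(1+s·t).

1 1/2 9553/10000
2 1 9331/10000
3 3/2 9217/10000
s(1y) = (1/(9331/10000) − 1)/(1) = 669/9331 ≈ 7.1696%

step 1 [0.5y] zero: DF = P = 9553/10000 ≈ 0.955300
step 2 [1y] bond c/2=3/160: DF=(387403/400000 − 3/160·(0.955300))/(1+3/160) = 9331/10000 ≈ 0.933100
step 3 [1.5y] swap r/2=9/323: DF=(1 − 9/323·(0.955300+0.933100))/(1+9/323) = 9217/10000 ≈ 0.921700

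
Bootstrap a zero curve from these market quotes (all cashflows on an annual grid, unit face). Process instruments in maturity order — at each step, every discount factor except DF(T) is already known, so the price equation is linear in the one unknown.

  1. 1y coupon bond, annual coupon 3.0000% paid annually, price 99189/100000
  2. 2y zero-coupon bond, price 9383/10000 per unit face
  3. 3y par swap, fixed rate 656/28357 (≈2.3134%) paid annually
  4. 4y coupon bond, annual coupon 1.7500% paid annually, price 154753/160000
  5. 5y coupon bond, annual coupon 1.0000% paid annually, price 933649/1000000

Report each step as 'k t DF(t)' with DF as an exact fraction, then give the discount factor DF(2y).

1 1 963/1000
2 2 9383/10000
3 3 584/625
4 4 4509/5000
5 5 4437/5000
DF(2y) = 9383/10000 ≈ 0.938300

step 1 [1y] bond c/1=3/100: DF=(99189/100000 − 3/100·(0))/(1+3/100) = 963/1000 ≈ 0.963000
step 2 [2y] zero: DF = P = 9383/10000 ≈ 0.938300
step 3 [3y] swap r/1=656/28357: DF=(1 − 656/28357·(0.963000+0.938300))/(1+656/28357) = 584/625 ≈ 0.934400
step 4 [4y] bond c/1=7/400: DF=(154753/160000 − 7/400·(0.963000+0.938300+0.934400))/(1+7/400) = 4509/5000 ≈ 0.901800
step 5 [5y] bond c/1=1/100: DF=(933649/1000000 − 1/100·(0.963000+0.938300+0.934400+0.901800))/(1+1/100) = 4437/5000 ≈ 0.887400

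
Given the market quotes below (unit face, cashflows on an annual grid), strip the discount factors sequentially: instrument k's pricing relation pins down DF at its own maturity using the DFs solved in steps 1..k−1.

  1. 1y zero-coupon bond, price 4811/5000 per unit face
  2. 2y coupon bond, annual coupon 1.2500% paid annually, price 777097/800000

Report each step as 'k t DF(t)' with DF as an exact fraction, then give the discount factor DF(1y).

1 1 4811/5000
2 2 379/400
DF(1y) = 4811/5000 ≈ 0.962200

step 1 [1y] zero: DF = P = 4811/5000 ≈ 0.962200
step 2 [2y] bond c/1=1/80: DF=(777097/800000 − 1/80·(0.962200))/(1+1/80) = 379/400 ≈ 0.947500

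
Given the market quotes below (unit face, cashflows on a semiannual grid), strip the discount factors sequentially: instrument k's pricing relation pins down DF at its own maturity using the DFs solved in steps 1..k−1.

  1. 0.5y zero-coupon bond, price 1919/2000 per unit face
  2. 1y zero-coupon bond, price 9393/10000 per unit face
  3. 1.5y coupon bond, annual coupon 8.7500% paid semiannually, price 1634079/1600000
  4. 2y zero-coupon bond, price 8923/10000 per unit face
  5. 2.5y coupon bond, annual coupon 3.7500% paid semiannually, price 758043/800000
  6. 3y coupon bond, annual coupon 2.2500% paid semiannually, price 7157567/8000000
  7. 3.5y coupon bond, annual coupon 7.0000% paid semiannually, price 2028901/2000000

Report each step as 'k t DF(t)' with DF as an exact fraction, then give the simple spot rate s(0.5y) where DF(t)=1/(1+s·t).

1 1/2 1919/2000
2 1 9393/10000
3 3/2 8989/10000
4 2 8923/10000
5 5/2 4311/5000
6 3 8341/10000
7 7/2 399/500
s(0.5y) = (1/(1919/2000) − 1)/(1/2) = 162/1919 ≈ 8.4419%

step 1 [0.5y] zero: DF = P = 1919/2000 ≈ 0.959500
step 2 [1y] zero: DF = P = 9393/10000 ≈ 0.939300
step 3 [1.5y] bond c/2=7/160: DF=(1634079/1600000 − 7/160·(0.959500+0.939300))/(1+7/160) = 8989/10000 ≈ 0.898900
step 4 [2y] zero: DF = P = 8923/10000 ≈ 0.892300
step 5 [2.5y] bond c/2=3/160: DF=(758043/800000 − 3/160·(0.959500+0.939300+0.898900+0.892300))/(1+3/160) = 4311/5000 ≈ 0.862200
step 6 [3y] bond c/2=9/800: DF=(7157567/8000000 − 9/800·(0.959500+0.939300+0.898900+0.892300+0.862200))/(1+9/800) = 8341/10000 ≈ 0.834100
step 7 [3.5y] bond c/2=7/200: DF=(2028901/2000000 − 7/200·(0.959500+0.939300+0.898900+0.892300+0.862200+0.834100))/(1+7/200) = 399/500 ≈ 0.798000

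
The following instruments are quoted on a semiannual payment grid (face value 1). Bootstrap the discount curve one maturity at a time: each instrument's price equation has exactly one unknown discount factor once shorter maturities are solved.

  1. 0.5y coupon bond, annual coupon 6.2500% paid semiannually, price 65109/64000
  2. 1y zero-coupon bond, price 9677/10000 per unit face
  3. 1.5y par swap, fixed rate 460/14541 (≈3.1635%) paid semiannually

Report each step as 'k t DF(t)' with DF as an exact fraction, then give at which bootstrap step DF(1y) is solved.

step 1 [0.5y] bond c/2=1/32: DF=(65109/64000 − 1/32·(0))/(1+1/32) = 1973/2000 ≈ 0.986500
step 2 [1y] zero: DF = P = 9677/10000 ≈ 0.967700
step 3 [1.5y] swap r/2=230/14541: DF=(1 − 230/14541·(0.986500+0.967700))/(1+230/14541) = 477/500 ≈ 0.954000

1 1/2 1973/2000
2 1 9677/10000
3 3/2 477/500
DF(1y) is solved at step 2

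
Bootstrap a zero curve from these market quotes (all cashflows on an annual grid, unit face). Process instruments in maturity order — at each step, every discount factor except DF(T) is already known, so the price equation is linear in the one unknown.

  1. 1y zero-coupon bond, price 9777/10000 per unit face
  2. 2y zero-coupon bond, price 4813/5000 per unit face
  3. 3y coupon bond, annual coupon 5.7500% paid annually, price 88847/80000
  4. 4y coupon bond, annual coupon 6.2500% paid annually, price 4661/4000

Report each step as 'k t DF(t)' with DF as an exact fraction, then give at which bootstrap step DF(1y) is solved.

1 1 9777/10000
2 2 4813/5000
3 3 9447/10000
4 4 927/1000
DF(1y) is solved at step 1

step 1 [1y] zero: DF = P = 9777/10000 ≈ 0.977700
step 2 [2y] zero: DF = P = 4813/5000 ≈ 0.962600
step 3 [3y] bond c/1=23/400: DF=(88847/80000 − 23/400·(0.977700+0.962600))/(1+23/400) = 9447/10000 ≈ 0.944700
step 4 [4y] bond c/1=1/16: DF=(4661/4000 − 1/16·(0.977700+0.962600+0.944700))/(1+1/16) = 927/1000 ≈ 0.927000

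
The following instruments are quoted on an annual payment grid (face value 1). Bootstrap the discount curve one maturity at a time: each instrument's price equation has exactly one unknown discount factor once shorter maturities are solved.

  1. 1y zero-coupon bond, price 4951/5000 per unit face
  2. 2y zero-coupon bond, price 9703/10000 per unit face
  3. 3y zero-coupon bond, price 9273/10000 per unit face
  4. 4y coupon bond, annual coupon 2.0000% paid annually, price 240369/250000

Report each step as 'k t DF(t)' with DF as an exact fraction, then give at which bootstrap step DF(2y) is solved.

1 1 4951/5000
2 2 9703/10000
3 3 9273/10000
4 4 443/500
DF(2y) is solved at step 2

step 1 [1y] zero: DF = P = 4951/5000 ≈ 0.990200
step 2 [2y] zero: DF = P = 9703/10000 ≈ 0.970300
step 3 [3y] zero: DF = P = 9273/10000 ≈ 0.927300
step 4 [4y] bond c/1=1/50: DF=(240369/250000 − 1/50·(0.990200+0.970300+0.927300))/(1+1/50) = 443/500 ≈ 0.886000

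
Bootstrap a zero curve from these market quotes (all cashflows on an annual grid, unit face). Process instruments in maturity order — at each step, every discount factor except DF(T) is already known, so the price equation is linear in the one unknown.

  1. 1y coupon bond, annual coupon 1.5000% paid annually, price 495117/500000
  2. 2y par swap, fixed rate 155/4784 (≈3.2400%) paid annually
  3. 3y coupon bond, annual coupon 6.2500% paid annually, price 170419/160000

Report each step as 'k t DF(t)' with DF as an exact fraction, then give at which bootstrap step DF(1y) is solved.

step 1 [1y] bond c/1=3/200: DF=(495117/500000 − 3/200·(0))/(1+3/200) = 2439/2500 ≈ 0.975600
step 2 [2y] swap r/1=155/4784: DF=(1 − 155/4784·(0.975600))/(1+155/4784) = 469/500 ≈ 0.938000
step 3 [3y] bond c/1=1/16: DF=(170419/160000 − 1/16·(0.975600+0.938000))/(1+1/16) = 8899/10000 ≈ 0.889900

1 1 2439/2500
2 2 469/500
3 3 8899/10000
DF(1y) is solved at step 1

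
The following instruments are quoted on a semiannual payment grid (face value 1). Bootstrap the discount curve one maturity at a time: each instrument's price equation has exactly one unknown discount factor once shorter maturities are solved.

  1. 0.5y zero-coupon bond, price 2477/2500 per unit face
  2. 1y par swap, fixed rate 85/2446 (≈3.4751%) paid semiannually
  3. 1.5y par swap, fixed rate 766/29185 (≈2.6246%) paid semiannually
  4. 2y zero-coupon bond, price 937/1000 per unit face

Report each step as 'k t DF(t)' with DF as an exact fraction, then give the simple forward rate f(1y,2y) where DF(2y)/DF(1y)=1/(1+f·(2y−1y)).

step 1 [0.5y] zero: DF = P = 2477/2500 ≈ 0.990800
step 2 [1y] swap r/2=85/4892: DF=(1 − 85/4892·(0.990800))/(1+85/4892) = 483/500 ≈ 0.966000
step 3 [1.5y] swap r/2=383/29185: DF=(1 − 383/29185·(0.990800+0.966000))/(1+383/29185) = 9617/10000 ≈ 0.961700
step 4 [2y] zero: DF = P = 937/1000 ≈ 0.937000

1 1/2 2477/2500
2 1 483/500
3 3/2 9617/10000
4 2 937/1000
f(1y,2y) = ((483/500)/(937/1000) − 1)/(1) = 29/937 ≈ 3.0950%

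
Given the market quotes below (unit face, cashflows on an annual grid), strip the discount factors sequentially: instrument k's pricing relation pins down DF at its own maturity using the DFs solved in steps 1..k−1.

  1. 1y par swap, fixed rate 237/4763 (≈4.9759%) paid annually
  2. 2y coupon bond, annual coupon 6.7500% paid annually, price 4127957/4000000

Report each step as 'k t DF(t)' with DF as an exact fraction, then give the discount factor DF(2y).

1 1 4763/5000
2 2 1813/2000
DF(2y) = 1813/2000 ≈ 0.906500

step 1 [1y] swap r/1=237/4763: DF=(1 − 237/4763·(0))/(1+237/4763) = 4763/5000 ≈ 0.952600
step 2 [2y] bond c/1=27/400: DF=(4127957/4000000 − 27/400·(0.952600))/(1+27/400) = 1813/2000 ≈ 0.906500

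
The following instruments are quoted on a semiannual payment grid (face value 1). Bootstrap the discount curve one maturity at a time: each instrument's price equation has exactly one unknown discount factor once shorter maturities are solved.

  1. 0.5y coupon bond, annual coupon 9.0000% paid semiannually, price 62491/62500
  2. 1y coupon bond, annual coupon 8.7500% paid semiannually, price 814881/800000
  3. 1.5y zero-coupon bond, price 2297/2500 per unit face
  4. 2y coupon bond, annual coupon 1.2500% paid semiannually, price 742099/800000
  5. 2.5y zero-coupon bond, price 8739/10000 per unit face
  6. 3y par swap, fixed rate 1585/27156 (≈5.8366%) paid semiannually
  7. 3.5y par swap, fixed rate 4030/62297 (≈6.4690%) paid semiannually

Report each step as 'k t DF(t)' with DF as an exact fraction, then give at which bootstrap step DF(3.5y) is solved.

step 1 [0.5y] bond c/2=9/200: DF=(62491/62500 − 9/200·(0))/(1+9/200) = 598/625 ≈ 0.956800
step 2 [1y] bond c/2=7/160: DF=(814881/800000 − 7/160·(0.956800))/(1+7/160) = 4679/5000 ≈ 0.935800
step 3 [1.5y] zero: DF = P = 2297/2500 ≈ 0.918800
step 4 [2y] bond c/2=1/160: DF=(742099/800000 − 1/160·(0.956800+0.935800+0.918800))/(1+1/160) = 2261/2500 ≈ 0.904400
step 5 [2.5y] zero: DF = P = 8739/10000 ≈ 0.873900
step 6 [3y] swap r/2=1585/54312: DF=(1 − 1585/54312·(0.956800+0.935800+0.918800+0.904400+0.873900))/(1+1585/54312) = 1683/2000 ≈ 0.841500
step 7 [3.5y] swap r/2=2015/62297: DF=(1 − 2015/62297·(0.956800+0.935800+0.918800+0.904400+0.873900+0.841500))/(1+2015/62297) = 1597/2000 ≈ 0.798500

1 1/2 598/625
2 1 4679/5000
3 3/2 2297/2500
4 2 2261/2500
5 5/2 8739/10000
6 3 1683/2000
7 7/2 1597/2000
DF(3.5y) is solved at step 7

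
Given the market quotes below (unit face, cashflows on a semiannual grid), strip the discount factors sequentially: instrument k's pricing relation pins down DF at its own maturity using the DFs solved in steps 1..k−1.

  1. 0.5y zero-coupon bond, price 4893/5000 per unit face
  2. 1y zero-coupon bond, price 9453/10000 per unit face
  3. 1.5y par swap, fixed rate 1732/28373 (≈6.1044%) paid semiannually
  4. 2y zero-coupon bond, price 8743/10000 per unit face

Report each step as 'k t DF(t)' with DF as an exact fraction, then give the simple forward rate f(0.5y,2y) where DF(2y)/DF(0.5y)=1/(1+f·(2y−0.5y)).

step 1 [0.5y] zero: DF = P = 4893/5000 ≈ 0.978600
step 2 [1y] zero: DF = P = 9453/10000 ≈ 0.945300
step 3 [1.5y] swap r/2=866/28373: DF=(1 − 866/28373·(0.978600+0.945300))/(1+866/28373) = 4567/5000 ≈ 0.913400
step 4 [2y] zero: DF = P = 8743/10000 ≈ 0.874300

1 1/2 4893/5000
2 1 9453/10000
3 3/2 4567/5000
4 2 8743/10000
f(0.5y,2y) = ((4893/5000)/(8743/10000) − 1)/(3/2) = 298/3747 ≈ 7.9530%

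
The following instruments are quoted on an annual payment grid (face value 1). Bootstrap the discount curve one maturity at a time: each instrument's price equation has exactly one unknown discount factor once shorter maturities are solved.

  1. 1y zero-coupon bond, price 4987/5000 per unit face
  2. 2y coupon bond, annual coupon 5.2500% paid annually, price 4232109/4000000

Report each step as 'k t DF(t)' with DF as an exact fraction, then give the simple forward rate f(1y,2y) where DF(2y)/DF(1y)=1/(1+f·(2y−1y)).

step 1 [1y] zero: DF = P = 4987/5000 ≈ 0.997400
step 2 [2y] bond c/1=21/400: DF=(4232109/4000000 − 21/400·(0.997400))/(1+21/400) = 1911/2000 ≈ 0.955500

1 1 4987/5000
2 2 1911/2000
f(1y,2y) = ((4987/5000)/(1911/2000) − 1)/(1) = 419/9555 ≈ 4.3851%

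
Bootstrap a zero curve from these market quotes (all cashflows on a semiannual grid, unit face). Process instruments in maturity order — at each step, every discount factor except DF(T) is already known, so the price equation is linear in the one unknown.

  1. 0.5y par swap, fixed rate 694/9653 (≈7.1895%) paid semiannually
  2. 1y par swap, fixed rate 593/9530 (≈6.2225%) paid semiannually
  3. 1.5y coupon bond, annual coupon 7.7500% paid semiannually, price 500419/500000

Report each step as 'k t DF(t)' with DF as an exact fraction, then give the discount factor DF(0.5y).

1 1/2 9653/10000
2 1 9407/10000
3 3/2 2231/2500
DF(0.5y) = 9653/10000 ≈ 0.965300

step 1 [0.5y] swap r/2=347/9653: DF=(1 − 347/9653·(0))/(1+347/9653) = 9653/10000 ≈ 0.965300
step 2 [1y] swap r/2=593/19060: DF=(1 − 593/19060·(0.965300))/(1+593/19060) = 9407/10000 ≈ 0.940700
step 3 [1.5y] bond c/2=31/800: DF=(500419/500000 − 31/800·(0.965300+0.940700))/(1+31/800) = 2231/2500 ≈ 0.892400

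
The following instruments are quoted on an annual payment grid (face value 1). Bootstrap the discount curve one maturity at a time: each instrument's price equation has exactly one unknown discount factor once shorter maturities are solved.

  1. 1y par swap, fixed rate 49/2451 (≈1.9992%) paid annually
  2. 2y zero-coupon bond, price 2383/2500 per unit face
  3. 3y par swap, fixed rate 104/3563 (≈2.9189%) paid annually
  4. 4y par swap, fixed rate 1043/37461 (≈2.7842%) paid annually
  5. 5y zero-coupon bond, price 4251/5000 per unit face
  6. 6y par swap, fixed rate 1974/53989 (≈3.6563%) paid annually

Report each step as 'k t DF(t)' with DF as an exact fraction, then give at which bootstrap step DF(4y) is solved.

1 1 2451/2500
2 2 2383/2500
3 3 573/625
4 4 8957/10000
5 5 4251/5000
6 6 4013/5000
DF(4y) is solved at step 4

step 1 [1y] swap r/1=49/2451: DF=(1 − 49/2451·(0))/(1+49/2451) = 2451/2500 ≈ 0.980400
step 2 [2y] zero: DF = P = 2383/2500 ≈ 0.953200
step 3 [3y] swap r/1=104/3563: DF=(1 − 104/3563·(0.980400+0.953200))/(1+104/3563) = 573/625 ≈ 0.916800
step 4 [4y] swap r/1=1043/37461: DF=(1 − 1043/37461·(0.980400+0.953200+0.916800))/(1+1043/37461) = 8957/10000 ≈ 0.895700
step 5 [5y] zero: DF = P = 4251/5000 ≈ 0.850200
step 6 [6y] swap r/1=1974/53989: DF=(1 − 1974/53989·(0.980400+0.953200+0.916800+0.895700+0.850200))/(1+1974/53989) = 4013/5000 ≈ 0.802600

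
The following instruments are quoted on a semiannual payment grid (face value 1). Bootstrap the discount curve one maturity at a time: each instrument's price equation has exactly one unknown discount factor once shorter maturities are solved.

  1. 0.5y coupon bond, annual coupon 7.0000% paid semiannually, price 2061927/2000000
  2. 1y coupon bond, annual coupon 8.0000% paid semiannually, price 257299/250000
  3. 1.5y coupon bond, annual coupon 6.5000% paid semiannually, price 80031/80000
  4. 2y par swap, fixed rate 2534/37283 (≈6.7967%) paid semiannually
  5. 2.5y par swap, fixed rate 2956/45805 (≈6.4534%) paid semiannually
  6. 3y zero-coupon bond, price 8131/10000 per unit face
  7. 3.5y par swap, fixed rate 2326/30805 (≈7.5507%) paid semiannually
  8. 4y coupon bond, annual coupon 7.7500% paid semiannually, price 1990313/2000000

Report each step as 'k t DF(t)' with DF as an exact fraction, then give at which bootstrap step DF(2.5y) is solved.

step 1 [0.5y] bond c/2=7/200: DF=(2061927/2000000 − 7/200·(0))/(1+7/200) = 9961/10000 ≈ 0.996100
step 2 [1y] bond c/2=1/25: DF=(257299/250000 − 1/25·(0.996100))/(1+1/25) = 9513/10000 ≈ 0.951300
step 3 [1.5y] bond c/2=13/400: DF=(80031/80000 − 13/400·(0.996100+0.951300))/(1+13/400) = 2269/2500 ≈ 0.907600
step 4 [2y] swap r/2=1267/37283: DF=(1 − 1267/37283·(0.996100+0.951300+0.907600))/(1+1267/37283) = 8733/10000 ≈ 0.873300
step 5 [2.5y] swap r/2=1478/45805: DF=(1 − 1478/45805·(0.996100+0.951300+0.907600+0.873300))/(1+1478/45805) = 4261/5000 ≈ 0.852200
step 6 [3y] zero: DF = P = 8131/10000 ≈ 0.813100
step 7 [3.5y] swap r/2=1163/30805: DF=(1 − 1163/30805·(0.996100+0.951300+0.907600+0.873300+0.852200+0.813100))/(1+1163/30805) = 3837/5000 ≈ 0.767400
step 8 [4y] bond c/2=31/800: DF=(1990313/2000000 − 31/800·(0.996100+0.951300+0.907600+0.873300+0.852200+0.813100+0.767400))/(1+31/800) = 3641/5000 ≈ 0.728200

1 1/2 9961/10000
2 1 9513/10000
3 3/2 2269/2500
4 2 8733/10000
5 5/2 4261/5000
6 3 8131/10000
7 7/2 3837/5000
8 4 3641/5000
DF(2.5y) is solved at step 5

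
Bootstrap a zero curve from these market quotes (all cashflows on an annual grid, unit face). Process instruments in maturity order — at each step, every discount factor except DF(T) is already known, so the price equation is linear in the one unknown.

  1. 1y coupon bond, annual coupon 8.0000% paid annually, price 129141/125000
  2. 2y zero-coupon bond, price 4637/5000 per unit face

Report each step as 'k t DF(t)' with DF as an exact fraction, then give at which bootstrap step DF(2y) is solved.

step 1 [1y] bond c/1=2/25: DF=(129141/125000 − 2/25·(0))/(1+2/25) = 4783/5000 ≈ 0.956600
step 2 [2y] zero: DF = P = 4637/5000 ≈ 0.927400

1 1 4783/5000
2 2 4637/5000
DF(2y) is solved at step 2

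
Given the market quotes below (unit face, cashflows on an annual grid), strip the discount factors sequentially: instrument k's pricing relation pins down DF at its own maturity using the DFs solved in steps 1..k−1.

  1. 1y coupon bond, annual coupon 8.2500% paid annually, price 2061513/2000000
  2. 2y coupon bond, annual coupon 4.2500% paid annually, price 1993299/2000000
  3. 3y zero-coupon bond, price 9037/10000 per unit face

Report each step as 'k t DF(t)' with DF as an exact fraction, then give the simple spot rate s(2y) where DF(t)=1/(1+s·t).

1 1 4761/5000
2 2 2293/2500
3 3 9037/10000
s(2y) = (1/(2293/2500) − 1)/(2) = 207/4586 ≈ 4.5137%

step 1 [1y] bond c/1=33/400: DF=(2061513/2000000 − 33/400·(0))/(1+33/400) = 4761/5000 ≈ 0.952200
step 2 [2y] bond c/1=17/400: DF=(1993299/2000000 − 17/400·(0.952200))/(1+17/400) = 2293/2500 ≈ 0.917200
step 3 [3y] zero: DF = P = 9037/10000 ≈ 0.903700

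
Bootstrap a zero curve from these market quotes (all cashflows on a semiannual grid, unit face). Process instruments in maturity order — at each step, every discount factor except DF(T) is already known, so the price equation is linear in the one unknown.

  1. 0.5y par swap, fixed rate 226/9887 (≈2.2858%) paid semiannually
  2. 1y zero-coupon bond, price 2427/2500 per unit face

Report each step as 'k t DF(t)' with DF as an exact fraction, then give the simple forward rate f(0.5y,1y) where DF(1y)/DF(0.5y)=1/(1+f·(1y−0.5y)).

1 1/2 9887/10000
2 1 2427/2500
f(0.5y,1y) = ((9887/10000)/(2427/2500) − 1)/(1/2) = 179/4854 ≈ 3.6877%

step 1 [0.5y] swap r/2=113/9887: DF=(1 − 113/9887·(0))/(1+113/9887) = 9887/10000 ≈ 0.988700
step 2 [1y] zero: DF = P = 2427/2500 ≈ 0.970800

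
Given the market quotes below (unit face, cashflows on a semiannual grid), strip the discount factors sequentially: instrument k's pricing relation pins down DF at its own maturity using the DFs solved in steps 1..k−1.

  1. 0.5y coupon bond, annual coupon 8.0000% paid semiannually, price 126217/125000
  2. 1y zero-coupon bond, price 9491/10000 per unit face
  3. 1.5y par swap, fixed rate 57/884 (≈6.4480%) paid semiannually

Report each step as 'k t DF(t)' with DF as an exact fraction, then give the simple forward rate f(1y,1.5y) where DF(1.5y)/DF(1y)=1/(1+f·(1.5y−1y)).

1 1/2 9709/10000
2 1 9491/10000
3 3/2 568/625
f(1y,1.5y) = ((9491/10000)/(568/625) − 1)/(1/2) = 403/4544 ≈ 8.8688%

step 1 [0.5y] bond c/2=1/25: DF=(126217/125000 − 1/25·(0))/(1+1/25) = 9709/10000 ≈ 0.970900
step 2 [1y] zero: DF = P = 9491/10000 ≈ 0.949100
step 3 [1.5y] swap r/2=57/1768: DF=(1 − 57/1768·(0.970900+0.949100))/(1+57/1768) = 568/625 ≈ 0.908800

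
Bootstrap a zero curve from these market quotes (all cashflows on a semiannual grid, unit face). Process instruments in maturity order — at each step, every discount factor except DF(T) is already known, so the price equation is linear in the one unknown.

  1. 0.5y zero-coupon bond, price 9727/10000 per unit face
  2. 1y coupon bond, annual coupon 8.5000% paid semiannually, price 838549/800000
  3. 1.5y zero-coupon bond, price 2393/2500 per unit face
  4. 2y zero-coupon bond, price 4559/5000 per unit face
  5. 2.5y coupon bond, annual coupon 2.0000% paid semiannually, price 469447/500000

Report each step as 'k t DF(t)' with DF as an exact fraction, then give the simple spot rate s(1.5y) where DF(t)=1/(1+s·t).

1 1/2 9727/10000
2 1 4829/5000
3 3/2 2393/2500
4 2 4559/5000
5 5/2 8919/10000
s(1.5y) = (1/(2393/2500) − 1)/(3/2) = 214/7179 ≈ 2.9809%

step 1 [0.5y] zero: DF = P = 9727/10000 ≈ 0.972700
step 2 [1y] bond c/2=17/400: DF=(838549/800000 − 17/400·(0.972700))/(1+17/400) = 4829/5000 ≈ 0.965800
step 3 [1.5y] zero: DF = P = 2393/2500 ≈ 0.957200
step 4 [2y] zero: DF = P = 4559/5000 ≈ 0.911800
step 5 [2.5y] bond c/2=1/100: DF=(469447/500000 − 1/100·(0.972700+0.965800+0.957200+0.911800))/(1+1/100) = 8919/10000 ≈ 0.891900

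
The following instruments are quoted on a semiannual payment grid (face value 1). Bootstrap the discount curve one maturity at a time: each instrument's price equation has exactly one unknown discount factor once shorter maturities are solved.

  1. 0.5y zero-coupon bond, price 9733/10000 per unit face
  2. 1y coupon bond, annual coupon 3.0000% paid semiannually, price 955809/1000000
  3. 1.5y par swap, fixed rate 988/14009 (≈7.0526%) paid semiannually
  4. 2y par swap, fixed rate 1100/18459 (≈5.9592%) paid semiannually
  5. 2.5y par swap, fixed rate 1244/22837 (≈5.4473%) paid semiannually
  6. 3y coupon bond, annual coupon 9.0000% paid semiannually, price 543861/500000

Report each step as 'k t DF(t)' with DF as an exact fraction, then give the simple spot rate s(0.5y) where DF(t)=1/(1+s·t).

1 1/2 9733/10000
2 1 9273/10000
3 3/2 2253/2500
4 2 89/100
5 5/2 2189/2500
6 3 4221/5000
s(0.5y) = (1/(9733/10000) − 1)/(1/2) = 534/9733 ≈ 5.4865%

step 1 [0.5y] zero: DF = P = 9733/10000 ≈ 0.973300
step 2 [1y] bond c/2=3/200: DF=(955809/1000000 − 3/200·(0.973300))/(1+3/200) = 9273/10000 ≈ 0.927300
step 3 [1.5y] swap r/2=494/14009: DF=(1 − 494/14009·(0.973300+0.927300))/(1+494/14009) = 2253/2500 ≈ 0.901200
step 4 [2y] swap r/2=550/18459: DF=(1 − 550/18459·(0.973300+0.927300+0.901200))/(1+550/18459) = 89/100 ≈ 0.890000
step 5 [2.5y] swap r/2=622/22837: DF=(1 − 622/22837·(0.973300+0.927300+0.901200+0.890000))/(1+622/22837) = 2189/2500 ≈ 0.875600
step 6 [3y] bond c/2=9/200: DF=(543861/500000 − 9/200·(0.973300+0.927300+0.901200+0.890000+0.875600))/(1+9/200) = 4221/5000 ≈ 0.844200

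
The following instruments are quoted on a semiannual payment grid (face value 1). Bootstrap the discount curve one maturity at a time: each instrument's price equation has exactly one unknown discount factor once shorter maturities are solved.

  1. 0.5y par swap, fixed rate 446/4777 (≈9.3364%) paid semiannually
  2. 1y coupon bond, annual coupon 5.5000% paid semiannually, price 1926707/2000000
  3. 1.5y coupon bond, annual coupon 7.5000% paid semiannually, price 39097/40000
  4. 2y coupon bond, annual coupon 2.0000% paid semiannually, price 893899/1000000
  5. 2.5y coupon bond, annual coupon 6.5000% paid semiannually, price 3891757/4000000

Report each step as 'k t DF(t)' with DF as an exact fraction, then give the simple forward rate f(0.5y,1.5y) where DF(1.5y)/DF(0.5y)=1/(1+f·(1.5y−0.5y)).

1 1/2 4777/5000
2 1 114/125
3 3/2 4373/5000
4 2 8579/10000
5 5/2 829/1000
f(0.5y,1.5y) = ((4777/5000)/(4373/5000) − 1)/(1) = 404/4373 ≈ 9.2385%

step 1 [0.5y] swap r/2=223/4777: DF=(1 − 223/4777·(0))/(1+223/4777) = 4777/5000 ≈ 0.955400
step 2 [1y] bond c/2=11/400: DF=(1926707/2000000 − 11/400·(0.955400))/(1+11/400) = 114/125 ≈ 0.912000
step 3 [1.5y] bond c/2=3/80: DF=(39097/40000 − 3/80·(0.955400+0.912000))/(1+3/80) = 4373/5000 ≈ 0.874600
step 4 [2y] bond c/2=1/100: DF=(893899/1000000 − 1/100·(0.955400+0.912000+0.874600))/(1+1/100) = 8579/10000 ≈ 0.857900
step 5 [2.5y] bond c/2=13/400: DF=(3891757/4000000 − 13/400·(0.955400+0.912000+0.874600+0.857900))/(1+13/400) = 829/1000 ≈ 0.829000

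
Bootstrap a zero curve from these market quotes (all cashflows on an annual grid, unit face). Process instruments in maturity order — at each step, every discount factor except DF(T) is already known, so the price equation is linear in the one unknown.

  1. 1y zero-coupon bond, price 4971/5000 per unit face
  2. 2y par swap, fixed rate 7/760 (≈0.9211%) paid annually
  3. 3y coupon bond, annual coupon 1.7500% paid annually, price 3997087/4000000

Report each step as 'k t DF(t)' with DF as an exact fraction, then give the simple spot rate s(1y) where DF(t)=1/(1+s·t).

step 1 [1y] zero: DF = P = 4971/5000 ≈ 0.994200
step 2 [2y] swap r/1=7/760: DF=(1 − 7/760·(0.994200))/(1+7/760) = 4909/5000 ≈ 0.981800
step 3 [3y] bond c/1=7/400: DF=(3997087/4000000 − 7/400·(0.994200+0.981800))/(1+7/400) = 9481/10000 ≈ 0.948100

1 1 4971/5000
2 2 4909/5000
3 3 9481/10000
s(1y) = (1/(4971/5000) − 1)/(1) = 29/4971 ≈ 0.5834%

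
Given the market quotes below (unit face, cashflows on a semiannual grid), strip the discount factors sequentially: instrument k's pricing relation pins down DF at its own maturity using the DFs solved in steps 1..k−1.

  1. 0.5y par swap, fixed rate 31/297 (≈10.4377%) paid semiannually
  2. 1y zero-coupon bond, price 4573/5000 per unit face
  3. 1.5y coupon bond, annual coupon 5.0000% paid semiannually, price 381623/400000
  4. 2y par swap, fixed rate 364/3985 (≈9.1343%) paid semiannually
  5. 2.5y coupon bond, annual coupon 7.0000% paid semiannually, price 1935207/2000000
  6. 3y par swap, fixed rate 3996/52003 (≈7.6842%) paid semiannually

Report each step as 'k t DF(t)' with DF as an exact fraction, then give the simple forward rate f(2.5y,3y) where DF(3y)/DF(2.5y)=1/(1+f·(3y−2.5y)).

step 1 [0.5y] swap r/2=31/594: DF=(1 − 31/594·(0))/(1+31/594) = 594/625 ≈ 0.950400
step 2 [1y] zero: DF = P = 4573/5000 ≈ 0.914600
step 3 [1.5y] bond c/2=1/40: DF=(381623/400000 − 1/40·(0.950400+0.914600))/(1+1/40) = 8853/10000 ≈ 0.885300
step 4 [2y] swap r/2=182/3985: DF=(1 − 182/3985·(0.950400+0.914600+0.885300))/(1+182/3985) = 4181/5000 ≈ 0.836200
step 5 [2.5y] bond c/2=7/200: DF=(1935207/2000000 − 7/200·(0.950400+0.914600+0.885300+0.836200))/(1+7/200) = 1017/1250 ≈ 0.813600
step 6 [3y] swap r/2=1998/52003: DF=(1 − 1998/52003·(0.950400+0.914600+0.885300+0.836200+0.813600))/(1+1998/52003) = 4001/5000 ≈ 0.800200

1 1/2 594/625
2 1 4573/5000
3 3/2 8853/10000
4 2 4181/5000
5 5/2 1017/1250
6 3 4001/5000
f(2.5y,3y) = ((1017/1250)/(4001/5000) − 1)/(1/2) = 134/4001 ≈ 3.3492%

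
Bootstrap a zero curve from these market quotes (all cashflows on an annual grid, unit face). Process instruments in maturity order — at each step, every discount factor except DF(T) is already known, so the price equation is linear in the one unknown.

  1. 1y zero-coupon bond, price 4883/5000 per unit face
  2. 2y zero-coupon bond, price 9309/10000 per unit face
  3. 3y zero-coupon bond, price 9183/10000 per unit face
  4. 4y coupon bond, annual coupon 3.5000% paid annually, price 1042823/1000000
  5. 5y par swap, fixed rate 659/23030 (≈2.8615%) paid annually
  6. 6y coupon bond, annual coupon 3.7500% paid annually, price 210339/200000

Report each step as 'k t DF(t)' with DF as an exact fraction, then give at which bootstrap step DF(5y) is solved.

1 1 4883/5000
2 2 9309/10000
3 3 9183/10000
4 4 114/125
5 5 4341/5000
6 6 1059/1250
DF(5y) is solved at step 5

step 1 [1y] zero: DF = P = 4883/5000 ≈ 0.976600
step 2 [2y] zero: DF = P = 9309/10000 ≈ 0.930900
step 3 [3y] zero: DF = P = 9183/10000 ≈ 0.918300
step 4 [4y] bond c/1=7/200: DF=(1042823/1000000 − 7/200·(0.976600+0.930900+0.918300))/(1+7/200) = 114/125 ≈ 0.912000
step 5 [5y] swap r/1=659/23030: DF=(1 − 659/23030·(0.976600+0.930900+0.918300+0.912000))/(1+659/23030) = 4341/5000 ≈ 0.868200
step 6 [6y] bond c/1=3/80: DF=(210339/200000 − 3/80·(0.976600+0.930900+0.918300+0.912000+0.868200))/(1+3/80) = 1059/1250 ≈ 0.847200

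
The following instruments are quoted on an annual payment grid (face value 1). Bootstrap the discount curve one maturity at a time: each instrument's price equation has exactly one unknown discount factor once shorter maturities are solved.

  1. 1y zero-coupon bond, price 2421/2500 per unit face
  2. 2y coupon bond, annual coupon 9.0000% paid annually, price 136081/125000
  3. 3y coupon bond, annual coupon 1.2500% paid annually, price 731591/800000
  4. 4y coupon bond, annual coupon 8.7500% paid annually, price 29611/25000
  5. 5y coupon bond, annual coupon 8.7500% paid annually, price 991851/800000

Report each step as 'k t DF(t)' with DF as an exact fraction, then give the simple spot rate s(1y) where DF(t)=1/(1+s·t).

1 1 2421/2500
2 2 2297/2500
3 3 8799/10000
4 4 1733/2000
5 5 8477/10000
s(1y) = (1/(2421/2500) − 1)/(1) = 79/2421 ≈ 3.2631%

step 1 [1y] zero: DF = P = 2421/2500 ≈ 0.968400
step 2 [2y] bond c/1=9/100: DF=(136081/125000 − 9/100·(0.968400))/(1+9/100) = 2297/2500 ≈ 0.918800
step 3 [3y] bond c/1=1/80: DF=(731591/800000 − 1/80·(0.968400+0.918800))/(1+1/80) = 8799/10000 ≈ 0.879900
step 4 [4y] bond c/1=7/80: DF=(29611/25000 − 7/80·(0.968400+0.918800+0.879900))/(1+7/80) = 1733/2000 ≈ 0.866500
step 5 [5y] bond c/1=7/80: DF=(991851/800000 − 7/80·(0.968400+0.918800+0.879900+0.866500))/(1+7/80) = 8477/10000 ≈ 0.847700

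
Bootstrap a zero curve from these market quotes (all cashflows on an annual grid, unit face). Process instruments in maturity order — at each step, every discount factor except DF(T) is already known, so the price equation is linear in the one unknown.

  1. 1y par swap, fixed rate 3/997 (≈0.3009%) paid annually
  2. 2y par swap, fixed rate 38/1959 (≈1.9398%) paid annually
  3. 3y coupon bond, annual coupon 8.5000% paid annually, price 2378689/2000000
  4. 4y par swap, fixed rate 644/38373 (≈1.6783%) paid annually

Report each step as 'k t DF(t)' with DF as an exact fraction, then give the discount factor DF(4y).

step 1 [1y] swap r/1=3/997: DF=(1 − 3/997·(0))/(1+3/997) = 997/1000 ≈ 0.997000
step 2 [2y] swap r/1=38/1959: DF=(1 − 38/1959·(0.997000))/(1+38/1959) = 481/500 ≈ 0.962000
step 3 [3y] bond c/1=17/200: DF=(2378689/2000000 − 17/200·(0.997000+0.962000))/(1+17/200) = 9427/10000 ≈ 0.942700
step 4 [4y] swap r/1=644/38373: DF=(1 − 644/38373·(0.997000+0.962000+0.942700))/(1+644/38373) = 2339/2500 ≈ 0.935600

1 1 997/1000
2 2 481/500
3 3 9427/10000
4 4 2339/2500
DF(4y) = 2339/2500 ≈ 0.935600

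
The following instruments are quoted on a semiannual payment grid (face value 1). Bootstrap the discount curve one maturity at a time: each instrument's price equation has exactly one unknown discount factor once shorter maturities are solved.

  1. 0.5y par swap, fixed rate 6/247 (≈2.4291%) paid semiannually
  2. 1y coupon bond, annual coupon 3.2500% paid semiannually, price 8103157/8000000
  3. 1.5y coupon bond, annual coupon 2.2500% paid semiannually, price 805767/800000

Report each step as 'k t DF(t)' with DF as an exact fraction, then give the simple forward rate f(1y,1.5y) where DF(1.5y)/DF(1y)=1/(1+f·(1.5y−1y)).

1 1/2 247/250
2 1 9809/10000
3 3/2 9741/10000
f(1y,1.5y) = ((9809/10000)/(9741/10000) − 1)/(1/2) = 8/573 ≈ 1.3962%

step 1 [0.5y] swap r/2=3/247: DF=(1 − 3/247·(0))/(1+3/247) = 247/250 ≈ 0.988000
step 2 [1y] bond c/2=13/800: DF=(8103157/8000000 − 13/800·(0.988000))/(1+13/800) = 9809/10000 ≈ 0.980900
step 3 [1.5y] bond c/2=9/800: DF=(805767/800000 − 9/800·(0.988000+0.980900))/(1+9/800) = 9741/10000 ≈ 0.974100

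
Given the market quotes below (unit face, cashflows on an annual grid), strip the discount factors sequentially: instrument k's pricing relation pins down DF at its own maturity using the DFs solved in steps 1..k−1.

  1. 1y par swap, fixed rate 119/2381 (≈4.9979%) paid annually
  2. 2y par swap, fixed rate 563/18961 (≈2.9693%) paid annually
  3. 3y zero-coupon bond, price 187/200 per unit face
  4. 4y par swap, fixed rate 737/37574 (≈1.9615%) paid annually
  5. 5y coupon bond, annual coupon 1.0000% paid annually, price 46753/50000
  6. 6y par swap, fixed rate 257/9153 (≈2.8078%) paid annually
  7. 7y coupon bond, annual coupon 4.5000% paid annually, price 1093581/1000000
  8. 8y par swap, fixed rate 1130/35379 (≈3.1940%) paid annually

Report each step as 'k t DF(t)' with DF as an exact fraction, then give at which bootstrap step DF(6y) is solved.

1 1 2381/2500
2 2 9437/10000
3 3 187/200
4 4 9263/10000
5 5 4443/5000
6 6 4229/5000
7 7 81/100
8 8 387/500
DF(6y) is solved at step 6

step 1 [1y] swap r/1=119/2381: DF=(1 − 119/2381·(0))/(1+119/2381) = 2381/2500 ≈ 0.952400
step 2 [2y] swap r/1=563/18961: DF=(1 − 563/18961·(0.952400))/(1+563/18961) = 9437/10000 ≈ 0.943700
step 3 [3y] zero: DF = P = 187/200 ≈ 0.935000
step 4 [4y] swap r/1=737/37574: DF=(1 − 737/37574·(0.952400+0.943700+0.935000))/(1+737/37574) = 9263/10000 ≈ 0.926300
step 5 [5y] bond c/1=1/100: DF=(46753/50000 − 1/100·(0.952400+0.943700+0.935000+0.926300))/(1+1/100) = 4443/5000 ≈ 0.888600
step 6 [6y] swap r/1=257/9153: DF=(1 − 257/9153·(0.952400+0.943700+0.935000+0.926300+0.888600))/(1+257/9153) = 4229/5000 ≈ 0.845800
step 7 [7y] bond c/1=9/200: DF=(1093581/1000000 − 9/200·(0.952400+0.943700+0.935000+0.926300+0.888600+0.845800))/(1+9/200) = 81/100 ≈ 0.810000
step 8 [8y] swap r/1=1130/35379: DF=(1 − 1130/35379·(0.952400+0.943700+0.935000+0.926300+0.888600+0.845800+0.810000))/(1+1130/35379) = 387/500 ≈ 0.774000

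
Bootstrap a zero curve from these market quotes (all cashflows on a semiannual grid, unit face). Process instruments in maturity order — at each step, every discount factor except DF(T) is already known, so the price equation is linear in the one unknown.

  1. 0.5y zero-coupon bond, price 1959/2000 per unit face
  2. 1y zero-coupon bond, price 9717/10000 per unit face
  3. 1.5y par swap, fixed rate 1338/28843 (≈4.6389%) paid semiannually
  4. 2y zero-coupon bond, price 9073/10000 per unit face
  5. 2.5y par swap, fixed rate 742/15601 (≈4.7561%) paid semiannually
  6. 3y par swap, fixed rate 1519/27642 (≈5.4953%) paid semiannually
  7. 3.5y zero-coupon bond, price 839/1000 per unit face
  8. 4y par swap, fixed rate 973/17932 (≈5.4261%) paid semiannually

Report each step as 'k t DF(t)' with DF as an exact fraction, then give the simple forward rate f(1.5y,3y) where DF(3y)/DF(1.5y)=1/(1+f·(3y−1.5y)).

step 1 [0.5y] zero: DF = P = 1959/2000 ≈ 0.979500
step 2 [1y] zero: DF = P = 9717/10000 ≈ 0.971700
step 3 [1.5y] swap r/2=669/28843: DF=(1 − 669/28843·(0.979500+0.971700))/(1+669/28843) = 9331/10000 ≈ 0.933100
step 4 [2y] zero: DF = P = 9073/10000 ≈ 0.907300
step 5 [2.5y] swap r/2=371/15601: DF=(1 − 371/15601·(0.979500+0.971700+0.933100+0.907300))/(1+371/15601) = 8887/10000 ≈ 0.888700
step 6 [3y] swap r/2=1519/55284: DF=(1 − 1519/55284·(0.979500+0.971700+0.933100+0.907300+0.888700))/(1+1519/55284) = 8481/10000 ≈ 0.848100
step 7 [3.5y] zero: DF = P = 839/1000 ≈ 0.839000
step 8 [4y] swap r/2=973/35864: DF=(1 − 973/35864·(0.979500+0.971700+0.933100+0.907300+0.888700+0.848100+0.839000))/(1+973/35864) = 4027/5000 ≈ 0.805400

1 1/2 1959/2000
2 1 9717/10000
3 3/2 9331/10000
4 2 9073/10000
5 5/2 8887/10000
6 3 8481/10000
7 7/2 839/1000
8 4 4027/5000
f(1.5y,3y) = ((9331/10000)/(8481/10000) − 1)/(3/2) = 1700/25443 ≈ 6.6816%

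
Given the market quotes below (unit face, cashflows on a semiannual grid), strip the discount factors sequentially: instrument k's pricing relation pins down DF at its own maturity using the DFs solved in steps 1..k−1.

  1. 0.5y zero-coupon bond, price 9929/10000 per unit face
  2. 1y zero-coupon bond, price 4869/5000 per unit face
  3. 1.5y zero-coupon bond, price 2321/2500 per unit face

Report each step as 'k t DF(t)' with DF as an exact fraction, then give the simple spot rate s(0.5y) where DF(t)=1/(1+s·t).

step 1 [0.5y] zero: DF = P = 9929/10000 ≈ 0.992900
step 2 [1y] zero: DF = P = 4869/5000 ≈ 0.973800
step 3 [1.5y] zero: DF = P = 2321/2500 ≈ 0.928400

1 1/2 9929/10000
2 1 4869/5000
3 3/2 2321/2500
s(0.5y) = (1/(9929/10000) − 1)/(1/2) = 142/9929 ≈ 1.4302%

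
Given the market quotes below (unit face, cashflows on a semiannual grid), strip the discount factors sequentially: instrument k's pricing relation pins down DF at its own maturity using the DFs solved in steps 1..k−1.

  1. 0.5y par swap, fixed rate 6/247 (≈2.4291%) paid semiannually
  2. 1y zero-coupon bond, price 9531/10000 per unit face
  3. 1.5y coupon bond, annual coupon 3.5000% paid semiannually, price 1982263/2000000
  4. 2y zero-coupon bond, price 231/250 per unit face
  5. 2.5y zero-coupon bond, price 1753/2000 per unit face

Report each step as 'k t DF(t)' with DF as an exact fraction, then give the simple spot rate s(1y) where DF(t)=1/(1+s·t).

1 1/2 247/250
2 1 9531/10000
3 3/2 9407/10000
4 2 231/250
5 5/2 1753/2000
s(1y) = (1/(9531/10000) − 1)/(1) = 469/9531 ≈ 4.9208%

step 1 [0.5y] swap r/2=3/247: DF=(1 − 3/247·(0))/(1+3/247) = 247/250 ≈ 0.988000
step 2 [1y] zero: DF = P = 9531/10000 ≈ 0.953100
step 3 [1.5y] bond c/2=7/400: DF=(1982263/2000000 − 7/400·(0.988000+0.953100))/(1+7/400) = 9407/10000 ≈ 0.940700
step 4 [2y] zero: DF = P = 231/250 ≈ 0.924000
step 5 [2.5y] zero: DF = P = 1753/2000 ≈ 0.876500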